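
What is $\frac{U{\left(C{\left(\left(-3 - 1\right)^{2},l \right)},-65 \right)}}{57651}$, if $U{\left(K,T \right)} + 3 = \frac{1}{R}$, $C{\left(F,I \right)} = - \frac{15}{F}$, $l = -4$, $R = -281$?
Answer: $- \frac{844}{16199931} \approx -5.2099 \cdot 10^{-5}$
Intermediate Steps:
$U{\left(K,T \right)} = - \frac{844}{281}$ ($U{\left(K,T \right)} = -3 + \frac{1}{-281} = -3 - \frac{1}{281} = - \frac{844}{281}$)
$\frac{U{\left(C{\left(\left(-3 - 1\right)^{2},l \right)},-65 \right)}}{57651} = - \frac{844}{281 \cdot 57651} = \left(- \frac{844}{281}\right) \frac{1}{57651} = - \frac{844}{16199931}$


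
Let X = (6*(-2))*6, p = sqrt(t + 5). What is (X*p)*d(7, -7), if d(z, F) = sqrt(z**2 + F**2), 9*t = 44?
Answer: -168*sqrt(178) ≈ -2241.4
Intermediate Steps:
t = 44/9 (t = (1/9)*44 = 44/9 ≈ 4.8889)
p = sqrt(89)/3 (p = sqrt(44/9 + 5) = sqrt(89/9) = sqrt(89)/3 ≈ 3.1447)
d(z, F) = sqrt(F**2 + z**2)
X = -72 (X = -12*6 = -72)
(X*p)*d(7, -7) = (-24*sqrt(89))*sqrt((-7)**2 + 7**2) = (-24*sqrt(89))*sqrt(49 + 49) = (-24*sqrt(89))*sqrt(98) = (-24*sqrt(89))*(7*sqrt(2)) = -168*sqrt(178)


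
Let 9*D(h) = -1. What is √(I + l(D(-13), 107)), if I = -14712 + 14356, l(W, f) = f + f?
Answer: I*√142 ≈ 11.916*I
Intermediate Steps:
D(h) = -⅑ (D(h) = (⅑)*(-1) = -⅑)
l(W, f) = 2*f
I = -356
√(I + l(D(-13), 107)) = √(-356 + 2*107) = √(-356 + 214) = √(-142) = I*√142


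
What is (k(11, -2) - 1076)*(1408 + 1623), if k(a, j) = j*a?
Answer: -3328038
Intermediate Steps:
k(a, j) = a*j
(k(11, -2) - 1076)*(1408 + 1623) = (11*(-2) - 1076)*(1408 + 1623) = (-22 - 1076)*3031 = -1098*3031 = -3328038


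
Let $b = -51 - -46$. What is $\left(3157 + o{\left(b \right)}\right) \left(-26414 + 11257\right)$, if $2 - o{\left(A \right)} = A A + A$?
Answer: $-47577823$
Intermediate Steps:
$b = -5$ ($b = -51 + 46 = -5$)
$o{\left(A \right)} = 2 - A - A^{2}$ ($o{\left(A \right)} = 2 - \left(A A + A\right) = 2 - \left(A^{2} + A\right) = 2 - \left(A + A^{2}\right) = 2 - A - A^{2}$)
$\left(3157 + o{\left(b \right)}\right) \left(-26414 + 11257\right) = \left(3157 - 18\right) \left(-26414 + 11257\right) = \left(3157 + \left(2 + 5 - 25\right)\right) \left(-15157\right) = \left(3157 - 18\right) \left(-15157\right) = 3139 \left(-15157\right) = -47577823$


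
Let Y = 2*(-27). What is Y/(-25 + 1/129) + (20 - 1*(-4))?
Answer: 42171/1612 ≈ 26.161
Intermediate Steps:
Y = -54
Y/(-25 + 1/129) + (20 - 1*(-4)) = -54/(-25 + 1/129) + (20 - 1*(-4)) = -54/(-25 + 1/129) + (20 + 4) = -54/(-3224/129) + 24 = -54*(-129/3224) + 24 = 3483/1612 + 24 = 42171/1612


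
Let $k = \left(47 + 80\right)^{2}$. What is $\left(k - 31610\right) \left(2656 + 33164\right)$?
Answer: $-554529420$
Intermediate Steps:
$k = 16129$ ($k = 127^{2} = 16129$)
$\left(k - 31610\right) \left(2656 + 33164\right) = \left(16129 - 31610\right) \left(2656 + 33164\right) = \left(-15481\right) 35820 = -554529420$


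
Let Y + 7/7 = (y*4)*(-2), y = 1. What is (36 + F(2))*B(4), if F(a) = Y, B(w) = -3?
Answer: -81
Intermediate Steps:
Y = -9 (Y = -1 + (1*4)*(-2) = -1 + 4*(-2) = -1 - 8 = -9)
F(a) = -9
(36 + F(2))*B(4) = (36 - 9)*(-3) = 27*(-3) = -81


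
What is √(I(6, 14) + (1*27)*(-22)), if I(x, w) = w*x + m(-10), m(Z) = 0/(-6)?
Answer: I*√510 ≈ 22.583*I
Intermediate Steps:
m(Z) = 0 (m(Z) = 0*(-⅙) = 0)
I(x, w) = w*x (I(x, w) = w*x + 0 = w*x)
√(I(6, 14) + (1*27)*(-22)) = √(14*6 + (1*27)*(-22)) = √(84 + 27*(-22)) = √(84 - 594) = √(-510) = I*√510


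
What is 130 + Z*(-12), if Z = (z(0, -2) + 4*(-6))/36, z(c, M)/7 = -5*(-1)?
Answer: 379/3 ≈ 126.33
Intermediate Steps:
z(c, M) = 35 (z(c, M) = 7*(-5*(-1)) = 7*5 = 35)
Z = 11/36 (Z = (35 + 4*(-6))/36 = (35 - 24)*(1/36) = 11*(1/36) = 11/36 ≈ 0.30556)
130 + Z*(-12) = 130 + (11/36)*(-12) = 130 - 11/3 = 379/3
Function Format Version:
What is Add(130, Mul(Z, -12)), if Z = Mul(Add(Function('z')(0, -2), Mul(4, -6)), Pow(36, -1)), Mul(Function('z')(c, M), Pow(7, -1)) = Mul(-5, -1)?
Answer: Rational(379, 3) ≈ 126.33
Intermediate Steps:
Function('z')(c, M) = 35 (Function('z')(c, M) = Mul(7, Mul(-5, -1)) = Mul(7, 5) = 35)
Z = Rational(11, 36) (Z = Mul(Add(35, Mul(4, -6)), Pow(36, -1)) = Mul(Add(35, -24), Rational(1, 36)) = Mul(11, Rational(1, 36)) = Rational(11, 36) ≈ 0.30556)
Add(130, Mul(Z, -12)) = Add(130, Mul(Rational(11, 36), -12)) = Add(130, Rational(-11, 3)) = Rational(379, 3)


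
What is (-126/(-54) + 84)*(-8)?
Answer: -2072/3 ≈ -690.67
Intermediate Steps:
(-126/(-54) + 84)*(-8) = (-126*(-1/54) + 84)*(-8) = (7/3 + 84)*(-8) = (259/3)*(-8) = -2072/3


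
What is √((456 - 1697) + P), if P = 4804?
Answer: √3563 ≈ 59.691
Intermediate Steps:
√((456 - 1697) + P) = √((456 - 1697) + 4804) = √(-1241 + 4804) = √3563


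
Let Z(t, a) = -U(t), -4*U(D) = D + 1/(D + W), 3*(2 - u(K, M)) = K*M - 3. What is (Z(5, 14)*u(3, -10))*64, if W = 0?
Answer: 5408/5 ≈ 1081.6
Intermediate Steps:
u(K, M) = 3 - K*M/3 (u(K, M) = 2 - (K*M - 3)/3 = 2 - (-3 + K*M)/3 = 2 + (1 - K*M/3) = 3 - K*M/3)
U(D) = -D/4 - 1/(4*D) (U(D) = -(D + 1/(D + 0))/4 = -(D + 1/D)/4 = -D/4 - 1/(4*D))
Z(t, a) = -(-1 - t²)/(4*t)
(Z(5, 14)*u(3, -10))*64 = (((¼)*(1 + 5²)/5)*(3 - ⅓*3*(-10)))*64 = (((¼)*(⅕)*(1 + 25))*(3 + 10))*64 = (((¼)*(⅕)*26)*13)*64 = ((13/10)*13)*64 = (169/10)*64 = 5408/5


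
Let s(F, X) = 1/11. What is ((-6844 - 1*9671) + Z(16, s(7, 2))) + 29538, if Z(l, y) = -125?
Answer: 12898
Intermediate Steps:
s(F, X) = 1/11
((-6844 - 1*9671) + Z(16, s(7, 2))) + 29538 = ((-6844 - 1*9671) - 125) + 29538 = ((-6844 - 9671) - 125) + 29538 = (-16515 - 125) + 29538 = -16640 + 29538 = 12898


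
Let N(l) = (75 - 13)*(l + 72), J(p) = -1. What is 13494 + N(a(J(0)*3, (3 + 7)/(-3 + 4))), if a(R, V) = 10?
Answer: 18578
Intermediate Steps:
N(l) = 4464 + 62*l (N(l) = 62*(72 + l) = 4464 + 62*l)
13494 + N(a(J(0)*3, (3 + 7)/(-3 + 4))) = 13494 + (4464 + 62*10) = 13494 + (4464 + 620) = 13494 + 5084 = 18578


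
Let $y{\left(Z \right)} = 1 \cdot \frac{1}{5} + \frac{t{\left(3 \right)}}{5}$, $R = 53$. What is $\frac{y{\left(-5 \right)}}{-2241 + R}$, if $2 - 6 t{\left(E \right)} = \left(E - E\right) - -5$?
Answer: $- \frac{1}{21880} \approx -4.5704 \cdot 10^{-5}$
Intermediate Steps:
$t{\left(E \right)} = - \frac{1}{2}$ ($t{\left(E \right)} = \frac{1}{3} - \frac{\left(E - E\right) - -5}{6} = \frac{1}{3} - \frac{0 + 5}{6} = \frac{1}{3} - \frac{5}{6} = - \frac{1}{2}$)
$y{\left(Z \right)} = \frac{1}{10}$ ($y{\left(Z \right)} = 1 \cdot \frac{1}{5} - \frac{1}{2 \cdot 5} = 1 \cdot \frac{1}{5} - \frac{1}{10} = \frac{1}{5} - \frac{1}{10} = \frac{1}{10}$)
$\frac{y{\left(-5 \right)}}{-2241 + R} = \frac{1}{10 \left(-2241 + 53\right)} = \frac{1}{10 \left(-2188\right)} = \frac{1}{10} \left(- \frac{1}{2188}\right) = - \frac{1}{21880}$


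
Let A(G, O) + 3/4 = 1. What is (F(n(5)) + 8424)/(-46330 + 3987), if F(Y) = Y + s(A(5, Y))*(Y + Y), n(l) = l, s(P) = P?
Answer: -2409/12098 ≈ -0.19912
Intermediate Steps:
A(G, O) = ¼ (A(G, O) = -¾ + 1 = ¼)
F(Y) = 3*Y/2 (F(Y) = Y + (Y + Y)/4 = Y + (2*Y)/4 = Y + Y/2 = 3*Y/2)
(F(n(5)) + 8424)/(-46330 + 3987) = ((3/2)*5 + 8424)/(-46330 + 3987) = (15/2 + 8424)/(-42343) = (16863/2)*(-1/42343) = -2409/12098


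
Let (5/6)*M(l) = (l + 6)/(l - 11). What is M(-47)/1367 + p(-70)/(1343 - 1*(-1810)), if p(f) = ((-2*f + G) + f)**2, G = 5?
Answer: 371782398/208323965 ≈ 1.7846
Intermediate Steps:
M(l) = 6*(6 + l)/(5*(-11 + l)) (M(l) = 6*((l + 6)/(l - 11))/5 = 6*((6 + l)/(-11 + l))/5 = 6*(6 + l)/(5*(-11 + l)))
p(f) = (5 - f)**2 (p(f) = ((-2*f + 5) + f)**2 = ((5 - 2*f) + f)**2 = (5 - f)**2)
M(-47)/1367 + p(-70)/(1343 - 1*(-1810)) = (6*(6 - 47)/(5*(-11 - 47)))/1367 + (-5 - 70)**2/(1343 - 1*(-1810)) = ((6/5)*(-41)/(-58))*(1/1367) + (-75)**2/(1343 + 1810) = ((6/5)*(-1/58)*(-41))*(1/1367) + 5625/3153 = (123/145)*(1/1367) + 5625*(1/3153) = 123/198215 + 1875/1051 = 371782398/208323965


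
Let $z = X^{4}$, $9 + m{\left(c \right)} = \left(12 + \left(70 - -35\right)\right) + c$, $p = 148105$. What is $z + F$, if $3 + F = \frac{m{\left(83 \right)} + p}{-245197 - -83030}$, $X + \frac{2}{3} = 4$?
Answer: $\frac{1570251443}{13135527} \approx 119.54$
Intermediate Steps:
$m{\left(c \right)} = 108 + c$ ($m{\left(c \right)} = -9 + \left(\left(12 + \left(70 - -35\right)\right) + c\right) = -9 + \left(\left(12 + \left(70 + 35\right)\right) + c\right) = -9 + \left(\left(12 + 105\right) + c\right) = -9 + \left(117 + c\right) = 108 + c$)
$X = \frac{10}{3}$ ($X = - \frac{2}{3} + 4 = \frac{10}{3} \approx 3.3333$)
$z = \frac{10000}{81}$ ($z = \left(\frac{10}{3}\right)^{4} = \frac{10000}{81} \approx 123.46$)
$F = - \frac{634797}{162167}$ ($F = -3 + \frac{\left(108 + 83\right) + 148105}{-245197 - -83030} = -3 + \frac{191 + 148105}{-245197 + 83030} = -3 + \frac{148296}{-162167} = -3 + 148296 \left(- \frac{1}{162167}\right) = -3 - \frac{148296}{162167} = - \frac{634797}{162167} \approx -3.9145$)
$z + F = \frac{10000}{81} - \frac{634797}{162167} = \frac{1570251443}{13135527}$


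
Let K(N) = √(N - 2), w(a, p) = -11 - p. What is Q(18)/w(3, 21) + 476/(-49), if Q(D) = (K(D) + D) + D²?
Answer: -2299/112 ≈ -20.527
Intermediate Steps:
K(N) = √(-2 + N)
Q(D) = D + D² + √(-2 + D) (Q(D) = (√(-2 + D) + D) + D² = (D + √(-2 + D)) + D² = D + D² + √(-2 + D))
Q(18)/w(3, 21) + 476/(-49) = (18 + 18² + √(-2 + 18))/(-11 - 1*21) + 476/(-49) = (18 + 324 + √16)/(-11 - 21) + 476*(-1/49) = (18 + 324 + 4)/(-32) - 68/7 = 346*(-1/32) - 68/7 = -173/16 - 68/7 = -2299/112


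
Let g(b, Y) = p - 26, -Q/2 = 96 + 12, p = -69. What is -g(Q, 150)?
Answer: 95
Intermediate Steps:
Q = -216 (Q = -2*(96 + 12) = -2*108 = -216)
g(b, Y) = -95 (g(b, Y) = -69 - 26 = -95)
-g(Q, 150) = -1*(-95) = 95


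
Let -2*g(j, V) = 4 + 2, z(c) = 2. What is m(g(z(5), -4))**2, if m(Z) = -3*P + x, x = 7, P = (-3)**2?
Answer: 400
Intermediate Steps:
g(j, V) = -3 (g(j, V) = -(4 + 2)/2 = -1/2*6 = -3)
P = 9
m(Z) = -20 (m(Z) = -3*9 + 7 = -27 + 7 = -20)
m(g(z(5), -4))**2 = (-20)**2 = 400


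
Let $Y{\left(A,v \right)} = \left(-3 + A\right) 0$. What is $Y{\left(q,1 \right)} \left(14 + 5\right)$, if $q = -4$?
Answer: $0$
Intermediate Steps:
$Y{\left(A,v \right)} = 0$
$Y{\left(q,1 \right)} \left(14 + 5\right) = 0 \left(14 + 5\right) = 0 \cdot 19 = 0$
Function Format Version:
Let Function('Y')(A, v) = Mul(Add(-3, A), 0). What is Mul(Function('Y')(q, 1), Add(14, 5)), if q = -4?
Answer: 0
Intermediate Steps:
Function('Y')(A, v) = 0
Mul(Function('Y')(q, 1), Add(14, 5)) = Mul(0, Add(14, 5)) = Mul(0, 19) = 0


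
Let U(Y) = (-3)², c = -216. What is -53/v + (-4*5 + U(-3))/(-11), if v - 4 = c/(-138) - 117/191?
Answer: -211072/21757 ≈ -9.7013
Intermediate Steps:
U(Y) = 9
v = 21757/4393 (v = 4 + (-216/(-138) - 117/191) = 4 + (-216*(-1/138) - 117*1/191) = 4 + (36/23 - 117/191) = 4 + 4185/4393 = 21757/4393 ≈ 4.9527)
-53/v + (-4*5 + U(-3))/(-11) = -53/21757/4393 + (-4*5 + 9)/(-11) = -53*4393/21757 + (-20 + 9)*(-1/11) = -232829/21757 - 11*(-1/11) = -232829/21757 + 1 = -211072/21757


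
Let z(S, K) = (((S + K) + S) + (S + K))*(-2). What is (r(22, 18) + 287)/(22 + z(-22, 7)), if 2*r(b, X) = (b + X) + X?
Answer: 158/63 ≈ 2.5079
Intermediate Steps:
r(b, X) = X + b/2 (r(b, X) = ((b + X) + X)/2 = ((X + b) + X)/2 = (b + 2*X)/2 = X + b/2)
z(S, K) = -6*S - 4*K (z(S, K) = (((K + S) + S) + (K + S))*(-2) = ((K + 2*S) + (K + S))*(-2) = (2*K + 3*S)*(-2) = -6*S - 4*K)
(r(22, 18) + 287)/(22 + z(-22, 7)) = ((18 + (½)*22) + 287)/(22 + (-6*(-22) - 4*7)) = ((18 + 11) + 287)/(22 + (132 - 28)) = (29 + 287)/(22 + 104) = 316/126 = 316*(1/126) = 158/63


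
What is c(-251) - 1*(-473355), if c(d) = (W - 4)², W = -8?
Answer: 473499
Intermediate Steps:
c(d) = 144 (c(d) = (-8 - 4)² = (-12)² = 144)
c(-251) - 1*(-473355) = 144 - 1*(-473355) = 144 + 473355 = 473499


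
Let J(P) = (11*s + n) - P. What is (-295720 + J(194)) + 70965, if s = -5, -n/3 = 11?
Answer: -225037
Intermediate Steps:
n = -33 (n = -3*11 = -33)
J(P) = -88 - P (J(P) = (11*(-5) - 33) - P = (-55 - 33) - P = -88 - P)
(-295720 + J(194)) + 70965 = (-295720 + (-88 - 1*194)) + 70965 = (-295720 + (-88 - 194)) + 70965 = (-295720 - 282) + 70965 = -296002 + 70965 = -225037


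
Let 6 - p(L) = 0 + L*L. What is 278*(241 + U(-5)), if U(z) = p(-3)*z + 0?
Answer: 71168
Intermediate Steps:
p(L) = 6 - L² (p(L) = 6 - (0 + L*L) = 6 - (0 + L²) = 6 - L²)
U(z) = -3*z (U(z) = (6 - 1*(-3)²)*z + 0 = (6 - 1*9)*z + 0 = (6 - 9)*z + 0 = -3*z + 0 = -3*z)
278*(241 + U(-5)) = 278*(241 - 3*(-5)) = 278*(241 + 15) = 278*256 = 71168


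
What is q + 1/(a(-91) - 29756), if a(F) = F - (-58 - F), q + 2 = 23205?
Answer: 693305639/29880 ≈ 23203.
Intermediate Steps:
q = 23203 (q = -2 + 23205 = 23203)
a(F) = 58 + 2*F (a(F) = F + (58 + F) = 58 + 2*F)
q + 1/(a(-91) - 29756) = 23203 + 1/((58 + 2*(-91)) - 29756) = 23203 + 1/((58 - 182) - 29756) = 23203 + 1/(-124 - 29756) = 23203 + 1/(-29880) = 23203 - 1/29880 = 693305639/29880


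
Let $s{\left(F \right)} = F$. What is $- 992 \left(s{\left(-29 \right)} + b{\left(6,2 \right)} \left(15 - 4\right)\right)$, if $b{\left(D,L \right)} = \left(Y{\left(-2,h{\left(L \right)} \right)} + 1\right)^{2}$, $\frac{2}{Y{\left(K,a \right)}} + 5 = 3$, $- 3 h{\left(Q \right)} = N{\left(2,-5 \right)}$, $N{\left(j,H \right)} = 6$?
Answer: $28768$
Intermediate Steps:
$h{\left(Q \right)} = -2$ ($h{\left(Q \right)} = \left(- \frac{1}{3}\right) 6 = -2$)
$Y{\left(K,a \right)} = -1$ ($Y{\left(K,a \right)} = \frac{2}{-5 + 3} = \frac{2}{-2} = 2 \left(- \frac{1}{2}\right) = -1$)
$b{\left(D,L \right)} = 0$ ($b{\left(D,L \right)} = \left(-1 + 1\right)^{2} = 0^{2} = 0$)
$- 992 \left(s{\left(-29 \right)} + b{\left(6,2 \right)} \left(15 - 4\right)\right) = - 992 \left(-29 + 0 \left(15 - 4\right)\right) = - 992 \left(-29 + 0 \cdot 11\right) = - 992 \left(-29 + 0\right) = \left(-992\right) \left(-29\right) = 28768$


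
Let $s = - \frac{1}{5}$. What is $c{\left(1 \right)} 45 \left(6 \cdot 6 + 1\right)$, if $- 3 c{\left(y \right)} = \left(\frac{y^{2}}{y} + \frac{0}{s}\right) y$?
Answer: $-555$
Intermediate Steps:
$s = - \frac{1}{5}$ ($s = \left(-1\right) \frac{1}{5} = - \frac{1}{5} \approx -0.2$)
$c{\left(y \right)} = - \frac{y^{2}}{3}$ ($c{\left(y \right)} = - \frac{\left(\frac{y^{2}}{y} + \frac{0}{- \frac{1}{5}}\right) y}{3} = - \frac{\left(y + 0 \left(-5\right)\right) y}{3} = - \frac{\left(y + 0\right) y}{3} = - \frac{y y}{3} = - \frac{y^{2}}{3}$)
$c{\left(1 \right)} 45 \left(6 \cdot 6 + 1\right) = - \frac{1^{2}}{3} \cdot 45 \left(6 \cdot 6 + 1\right) = \left(- \frac{1}{3}\right) 1 \cdot 45 \left(36 + 1\right) = \left(- \frac{1}{3}\right) 45 \cdot 37 = \left(-15\right) 37 = -555$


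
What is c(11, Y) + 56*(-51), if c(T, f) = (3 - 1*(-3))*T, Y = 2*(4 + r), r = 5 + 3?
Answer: -2790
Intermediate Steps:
r = 8
Y = 24 (Y = 2*(4 + 8) = 2*12 = 24)
c(T, f) = 6*T (c(T, f) = (3 + 3)*T = 6*T)
c(11, Y) + 56*(-51) = 6*11 + 56*(-51) = 66 - 2856 = -2790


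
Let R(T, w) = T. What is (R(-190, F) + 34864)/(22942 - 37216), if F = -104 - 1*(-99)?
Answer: -5779/2379 ≈ -2.4292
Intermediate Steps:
F = -5 (F = -104 + 99 = -5)
(R(-190, F) + 34864)/(22942 - 37216) = (-190 + 34864)/(22942 - 37216) = 34674/(-14274) = 34674*(-1/14274) = -5779/2379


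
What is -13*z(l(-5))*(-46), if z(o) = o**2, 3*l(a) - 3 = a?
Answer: 2392/9 ≈ 265.78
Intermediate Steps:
l(a) = 1 + a/3
-13*z(l(-5))*(-46) = -13*(1 + (1/3)*(-5))**2*(-46) = -13*(1 - 5/3)**2*(-46) = -13*(-2/3)**2*(-46) = -13*4/9*(-46) = -52/9*(-46) = 2392/9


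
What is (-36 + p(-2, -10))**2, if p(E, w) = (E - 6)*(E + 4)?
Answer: 2704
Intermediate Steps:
p(E, w) = (-6 + E)*(4 + E)
(-36 + p(-2, -10))**2 = (-36 + (-24 + (-2)**2 - 2*(-2)))**2 = (-36 + (-24 + 4 + 4))**2 = (-36 - 16)**2 = (-52)**2 = 2704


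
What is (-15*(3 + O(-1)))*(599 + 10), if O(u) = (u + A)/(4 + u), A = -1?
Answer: -21315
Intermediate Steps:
O(u) = (-1 + u)/(4 + u) (O(u) = (u - 1)/(4 + u) = (-1 + u)/(4 + u))
(-15*(3 + O(-1)))*(599 + 10) = (-15*(3 + (-1 - 1)/(4 - 1)))*(599 + 10) = -15*(3 - 2/3)*609 = -15*(3 + (⅓)*(-2))*609 = -15*(3 - ⅔)*609 = -15*7/3*609 = -35*609 = -21315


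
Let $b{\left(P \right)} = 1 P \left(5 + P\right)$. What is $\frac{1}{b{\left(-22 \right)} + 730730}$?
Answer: $\frac{1}{731104} \approx 1.3678 \cdot 10^{-6}$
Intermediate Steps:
$b{\left(P \right)} = P \left(5 + P\right)$
$\frac{1}{b{\left(-22 \right)} + 730730} = \frac{1}{- 22 \left(5 - 22\right) + 730730} = \frac{1}{\left(-22\right) \left(-17\right) + 730730} = \frac{1}{374 + 730730} = \frac{1}{731104}$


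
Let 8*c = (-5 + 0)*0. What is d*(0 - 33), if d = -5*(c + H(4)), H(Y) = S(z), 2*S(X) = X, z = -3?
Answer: -495/2 ≈ -247.50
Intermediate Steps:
S(X) = X/2
H(Y) = -3/2 (H(Y) = (½)*(-3) = -3/2)
c = 0 (c = ((-5 + 0)*0)/8 = (-5*0)/8 = (⅛)*0 = 0)
d = 15/2 (d = -5*(0 - 3/2) = -5*(-3/2) = 15/2 ≈ 7.5000)
d*(0 - 33) = 15*(0 - 33)/2 = (15/2)*(-33) = -495/2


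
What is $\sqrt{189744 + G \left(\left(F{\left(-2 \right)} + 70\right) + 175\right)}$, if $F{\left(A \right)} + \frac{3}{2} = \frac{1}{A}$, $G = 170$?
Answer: $\sqrt{231054} \approx 480.68$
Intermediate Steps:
$F{\left(A \right)} = - \frac{3}{2} + \frac{1}{A}$
$\sqrt{189744 + G \left(\left(F{\left(-2 \right)} + 70\right) + 175\right)} = \sqrt{189744 + 170 \left(\left(\left(- \frac{3}{2} + \frac{1}{-2}\right) + 70\right) + 175\right)} = \sqrt{189744 + 170 \left(\left(\left(- \frac{3}{2} - \frac{1}{2}\right) + 70\right) + 175\right)} = \sqrt{189744 + 170 \left(\left(-2 + 70\right) + 175\right)} = \sqrt{189744 + 170 \left(68 + 175\right)} = \sqrt{189744 + 170 \cdot 243} = \sqrt{189744 + 41310} = \sqrt{231054}$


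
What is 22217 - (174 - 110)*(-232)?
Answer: 37065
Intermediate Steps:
22217 - (174 - 110)*(-232) = 22217 - 64*(-232) = 22217 - 1*(-14848) = 22217 + 14848 = 37065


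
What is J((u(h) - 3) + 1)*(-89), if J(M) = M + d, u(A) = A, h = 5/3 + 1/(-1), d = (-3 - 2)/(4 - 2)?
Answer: 2047/6 ≈ 341.17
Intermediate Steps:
d = -5/2 ≈ -2.5000
h = 2/3 (h = 5*(1/3) + 1*(-1) = 5/3 - 1 = 2/3 ≈ 0.66667)
J(M) = -5/2 + M (J(M) = M - 5/2 = -5/2 + M)
J((u(h) - 3) + 1)*(-89) = (-5/2 + ((2/3 - 3) + 1))*(-89) = (-5/2 + (-7/3 + 1))*(-89) = (-5/2 - 4/3)*(-89) = -23/6*(-89) = 2047/6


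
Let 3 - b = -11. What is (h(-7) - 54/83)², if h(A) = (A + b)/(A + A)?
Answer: 36481/27556 ≈ 1.3239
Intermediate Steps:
b = 14 (b = 3 - 1*(-11) = 3 + 11 = 14)
h(A) = (14 + A)/(2*A) (h(A) = (A + 14)/(A + A) = (14 + A)/((2*A)) = (14 + A)*(1/(2*A)) = (14 + A)/(2*A))
(h(-7) - 54/83)² = ((½)*(14 - 7)/(-7) - 54/83)² = ((½)*(-⅐)*7 - 54*1/83)² = (-½ - 54/83)² = (-191/166)² = 36481/27556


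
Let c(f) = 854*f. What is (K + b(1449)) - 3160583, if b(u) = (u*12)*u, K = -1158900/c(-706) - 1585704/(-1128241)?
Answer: 3747229276360620908/170060894171 ≈ 2.2035e+7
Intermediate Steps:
K = 565894373349/170060894171 (K = -1158900/(854*(-706)) - 1585704/(-1128241) = -1158900/(-602924) - 1585704*(-1/1128241) = -1158900*(-1/602924) + 1585704/1128241 = 289725/150731 + 1585704/1128241 = 565894373349/170060894171 ≈ 3.3276)
b(u) = 12*u² (b(u) = (12*u)*u = 12*u²)
(K + b(1449)) - 3160583 = (565894373349/170060894171 + 12*1449²) - 3160583 = (565894373349/170060894171 + 12*2099601) - 3160583 = (565894373349/170060894171 + 25195212) - 3160583 = 4284720847442282601/170060894171 - 3160583 = 3747229276360620908/170060894171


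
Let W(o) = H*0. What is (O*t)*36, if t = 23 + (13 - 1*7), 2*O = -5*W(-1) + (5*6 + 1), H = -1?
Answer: 16182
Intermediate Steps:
W(o) = 0 (W(o) = -1*0 = 0)
O = 31/2 (O = (-5*0 + (5*6 + 1))/2 = (0 + (30 + 1))/2 = (0 + 31)/2 = (½)*31 = 31/2 ≈ 15.500)
t = 29 (t = 23 + (13 - 7) = 23 + 6 = 29)
(O*t)*36 = ((31/2)*29)*36 = (899/2)*36 = 16182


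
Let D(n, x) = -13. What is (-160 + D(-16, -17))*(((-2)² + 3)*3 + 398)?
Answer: -72487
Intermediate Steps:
(-160 + D(-16, -17))*(((-2)² + 3)*3 + 398) = (-160 - 13)*(((-2)² + 3)*3 + 398) = -173*((4 + 3)*3 + 398) = -173*(7*3 + 398) = -173*(21 + 398) = -173*419 = -72487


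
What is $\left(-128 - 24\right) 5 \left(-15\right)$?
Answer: $11400$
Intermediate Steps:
$\left(-128 - 24\right) 5 \left(-15\right) = \left(-152\right) \left(-75\right) = 11400$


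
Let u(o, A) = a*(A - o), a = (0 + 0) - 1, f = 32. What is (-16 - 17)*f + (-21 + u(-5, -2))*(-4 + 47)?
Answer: -2088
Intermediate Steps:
a = -1 (a = 0 - 1 = -1)
u(o, A) = o - A (u(o, A) = -(A - o) = o - A)
(-16 - 17)*f + (-21 + u(-5, -2))*(-4 + 47) = (-16 - 17)*32 + (-21 + (-5 - 1*(-2)))*(-4 + 47) = -33*32 + (-21 + (-5 + 2))*43 = -1056 + (-21 - 3)*43 = -1056 - 24*43 = -1056 - 1032 = -2088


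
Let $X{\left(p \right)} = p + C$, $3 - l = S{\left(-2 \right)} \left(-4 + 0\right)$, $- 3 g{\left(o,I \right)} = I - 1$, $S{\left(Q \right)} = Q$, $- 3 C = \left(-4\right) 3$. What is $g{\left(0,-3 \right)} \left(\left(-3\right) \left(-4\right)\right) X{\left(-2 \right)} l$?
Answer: $-160$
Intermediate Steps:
$C = 4$ ($C = - \frac{\left(-4\right) 3}{3} = \left(- \frac{1}{3}\right) \left(-12\right) = 4$)
$g{\left(o,I \right)} = \frac{1}{3} - \frac{I}{3}$ ($g{\left(o,I \right)} = - \frac{I - 1}{3} = - \frac{-1 + I}{3} = \frac{1}{3} - \frac{I}{3}$)
$l = -5$ ($l = 3 - - 2 \left(-4 + 0\right) = 3 - \left(-2\right) \left(-4\right) = 3 - 8 = -5$)
$X{\left(p \right)} = 4 + p$ ($X{\left(p \right)} = p + 4 = 4 + p$)
$g{\left(0,-3 \right)} \left(\left(-3\right) \left(-4\right)\right) X{\left(-2 \right)} l = \left(\frac{1}{3} - -1\right) \left(\left(-3\right) \left(-4\right)\right) \left(4 - 2\right) \left(-5\right) = \left(\frac{1}{3} + 1\right) 12 \cdot 2 \left(-5\right) = \frac{4}{3} \cdot 12 \cdot 2 \left(-5\right) = 16 \cdot 2 \left(-5\right) = 32 \left(-5\right) = -160$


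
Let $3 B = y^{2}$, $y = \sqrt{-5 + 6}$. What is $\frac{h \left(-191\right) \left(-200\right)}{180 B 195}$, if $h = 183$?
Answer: $\frac{23302}{39} \approx 597.49$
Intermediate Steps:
$y = 1$ ($y = \sqrt{1} = 1$)
$B = \frac{1}{3}$ ($B = \frac{1^{2}}{3} = \frac{1}{3} \cdot 1 = \frac{1}{3} \approx 0.33333$)
$\frac{h \left(-191\right) \left(-200\right)}{180 B 195} = \frac{183 \left(-191\right) \left(-200\right)}{180 \cdot \frac{1}{3} \cdot 195} = \frac{\left(-34953\right) \left(-200\right)}{60 \cdot 195} = \frac{6990600}{11700} = 6990600 \cdot \frac{1}{11700} = \frac{23302}{39}$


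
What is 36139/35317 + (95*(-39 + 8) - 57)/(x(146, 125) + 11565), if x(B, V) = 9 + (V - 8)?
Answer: 316479415/412891047 ≈ 0.76650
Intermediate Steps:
x(B, V) = 1 + V (x(B, V) = 9 + (-8 + V) = 1 + V)
36139/35317 + (95*(-39 + 8) - 57)/(x(146, 125) + 11565) = 36139/35317 + (95*(-39 + 8) - 57)/((1 + 125) + 11565) = 36139*(1/35317) + (95*(-31) - 57)/(126 + 11565) = 36139/35317 + (-2945 - 57)/11691 = 36139/35317 - 3002*1/11691 = 36139/35317 - 3002/11691 = 316479415/412891047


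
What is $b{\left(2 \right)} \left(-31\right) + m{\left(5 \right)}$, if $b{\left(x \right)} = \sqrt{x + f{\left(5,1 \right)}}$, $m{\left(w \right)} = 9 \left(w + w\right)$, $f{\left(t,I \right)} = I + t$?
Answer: $90 - 62 \sqrt{2} \approx 2.3188$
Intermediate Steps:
$m{\left(w \right)} = 18 w$ ($m{\left(w \right)} = 9 \cdot 2 w = 18 w$)
$b{\left(x \right)} = \sqrt{6 + x}$ ($b{\left(x \right)} = \sqrt{x + \left(1 + 5\right)} = \sqrt{x + 6} = \sqrt{6 + x}$)
$b{\left(2 \right)} \left(-31\right) + m{\left(5 \right)} = \sqrt{6 + 2} \left(-31\right) + 18 \cdot 5 = \sqrt{8} \left(-31\right) + 90 = 2 \sqrt{2} \left(-31\right) + 90 = - 62 \sqrt{2} + 90 = 90 - 62 \sqrt{2}$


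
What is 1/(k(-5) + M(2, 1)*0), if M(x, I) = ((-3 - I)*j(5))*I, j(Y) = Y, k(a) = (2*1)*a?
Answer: -⅒ ≈ -0.10000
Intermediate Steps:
k(a) = 2*a
M(x, I) = I*(-15 - 5*I) (M(x, I) = ((-3 - I)*5)*I = (-15 - 5*I)*I = I*(-15 - 5*I))
1/(k(-5) + M(2, 1)*0) = 1/(2*(-5) - 5*1*(3 + 1)*0) = 1/(-10 - 5*1*4*0) = 1/(-10 - 20*0) = 1/(-10 + 0) = 1/(-10) = -⅒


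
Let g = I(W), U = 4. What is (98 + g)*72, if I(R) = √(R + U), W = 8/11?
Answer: 7056 + 144*√143/11 ≈ 7212.5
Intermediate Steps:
W = 8/11 (W = 8*(1/11) = 8/11 ≈ 0.72727)
I(R) = √(4 + R) (I(R) = √(R + 4) = √(4 + R))
g = 2*√143/11 (g = √(4 + 8/11) = √(52/11) = 2*√143/11 ≈ 2.1742)
(98 + g)*72 = (98 + 2*√143/11)*72 = 7056 + 144*√143/11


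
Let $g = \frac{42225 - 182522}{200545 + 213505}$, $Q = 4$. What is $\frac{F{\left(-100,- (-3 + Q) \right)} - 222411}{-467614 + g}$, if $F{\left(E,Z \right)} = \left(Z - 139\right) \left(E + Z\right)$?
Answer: $\frac{86234607550}{193615716997} \approx 0.44539$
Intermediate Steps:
$g = - \frac{140297}{414050} \approx -0.33884$
$F{\left(E,Z \right)} = \left(-139 + Z\right) \left(E + Z\right)$
$\frac{F{\left(-100,- (-3 + Q) \right)} - 222411}{-467614 + g} = \frac{\left(\left(- (-3 + 4)\right)^{2} - -13900 - 139 \left(- (-3 + 4)\right) - 100 \left(- (-3 + 4)\right)\right) - 222411}{-467614 - \frac{140297}{414050}} = \frac{\left(\left(\left(-1\right) 1\right)^{2} + 13900 - 139 \left(\left(-1\right) 1\right) - 100 \left(\left(-1\right) 1\right)\right) - 222411}{- \frac{193615716997}{414050}} = \left(\left(\left(-1\right)^{2} + 13900 - -139 - -100\right) - 222411\right) \left(- \frac{414050}{193615716997}\right) = \left(\left(1 + 13900 + 139 + 100\right) - 222411\right) \left(- \frac{414050}{193615716997}\right) = \left(14140 - 222411\right) \left(- \frac{414050}{193615716997}\right) = \left(-208271\right) \left(- \frac{414050}{193615716997}\right) = \frac{86234607550}{193615716997}$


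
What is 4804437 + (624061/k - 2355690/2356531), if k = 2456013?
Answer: 27806495280558725032/5787670770903 ≈ 4.8044e+6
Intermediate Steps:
4804437 + (624061/k - 2355690/2356531) = 4804437 + (624061/2456013 - 2355690/2356531) = 4804437 - 4314986171579/5787670770903 = 27806495280558725032/5787670770903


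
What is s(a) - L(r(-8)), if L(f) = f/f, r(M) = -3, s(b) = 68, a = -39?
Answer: 67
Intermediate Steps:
L(f) = 1
s(a) - L(r(-8)) = 68 - 1*1 = 68 - 1 = 67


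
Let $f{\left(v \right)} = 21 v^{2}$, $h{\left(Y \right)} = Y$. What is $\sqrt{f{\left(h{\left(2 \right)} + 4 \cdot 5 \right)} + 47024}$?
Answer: $58 \sqrt{17} \approx 239.14$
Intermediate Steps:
$\sqrt{f{\left(h{\left(2 \right)} + 4 \cdot 5 \right)} + 47024} = \sqrt{21 \left(2 + 4 \cdot 5\right)^{2} + 47024} = \sqrt{21 \left(2 + 20\right)^{2} + 47024} = \sqrt{21 \cdot 22^{2} + 47024} = \sqrt{21 \cdot 484 + 47024} = \sqrt{10164 + 47024} = \sqrt{57188} = 58 \sqrt{17}$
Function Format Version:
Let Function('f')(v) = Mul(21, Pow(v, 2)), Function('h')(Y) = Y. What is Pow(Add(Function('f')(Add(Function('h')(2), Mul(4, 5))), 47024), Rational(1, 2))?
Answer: Mul(58, Pow(17, Rational(1, 2))) ≈ 239.14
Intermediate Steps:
Pow(Add(Function('f')(Add(Function('h')(2), Mul(4, 5))), 47024), Rational(1, 2)) = Pow(Add(Mul(21, Pow(Add(2, Mul(4, 5)), 2)), 47024), Rational(1, 2)) = Pow(Add(Mul(21, Pow(Add(2, 20), 2)), 47024), Rational(1, 2)) = Pow(Add(Mul(21, Pow(22, 2)), 47024), Rational(1, 2)) = Pow(Add(Mul(21, 484), 47024), Rational(1, 2)) = Pow(Add(10164, 47024), Rational(1, 2)) = Pow(57188, Rational(1, 2)) = Mul(58, Pow(17, Rational(1, 2)))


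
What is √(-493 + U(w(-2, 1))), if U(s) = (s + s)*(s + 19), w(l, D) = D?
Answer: I*√453 ≈ 21.284*I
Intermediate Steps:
U(s) = 2*s*(19 + s) (U(s) = (2*s)*(19 + s) = 2*s*(19 + s))
√(-493 + U(w(-2, 1))) = √(-493 + 2*1*(19 + 1)) = √(-493 + 2*1*20) = √(-493 + 40) = √(-453) = I*√453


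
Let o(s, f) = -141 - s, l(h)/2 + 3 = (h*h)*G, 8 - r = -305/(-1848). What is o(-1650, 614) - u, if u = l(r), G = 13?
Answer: -138397453/1707552 ≈ -81.050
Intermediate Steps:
r = 14479/1848 (r = 8 - (-305)/(-1848) = 8 - (-305)*(-1)/1848 = 8 - 1*305/1848 = 8 - 305/1848 = 14479/1848 ≈ 7.8350)
l(h) = -6 + 26*h**2 (l(h) = -6 + 2*((h*h)*13) = -6 + 2*(h**2*13) = -6 + 2*(13*h**2) = -6 + 26*h**2)
u = 2715093421/1707552 (u = -6 + 26*(14479/1848)**2 = -6 + 26*(209641441/3415104) = -6 + 2725338733/1707552 = 2715093421/1707552 ≈ 1590.1)
o(-1650, 614) - u = (-141 - 1*(-1650)) - 1*2715093421/1707552 = (-141 + 1650) - 2715093421/1707552 = 1509 - 2715093421/1707552 = -138397453/1707552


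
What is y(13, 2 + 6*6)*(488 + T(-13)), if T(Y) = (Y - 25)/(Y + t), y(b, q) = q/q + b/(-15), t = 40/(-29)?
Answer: 409196/6255 ≈ 65.419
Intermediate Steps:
t = -40/29 (t = 40*(-1/29) = -40/29 ≈ -1.3793)
y(b, q) = 1 - b/15 (y(b, q) = 1 + b*(-1/15) = 1 - b/15)
T(Y) = (-25 + Y)/(-40/29 + Y) (T(Y) = (Y - 25)/(Y - 40/29) = (-25 + Y)/(-40/29 + Y))
y(13, 2 + 6*6)*(488 + T(-13)) = (1 - 1/15*13)*(488 + 29*(-25 - 13)/(-40 + 29*(-13))) = (1 - 13/15)*(488 + 29*(-38)/(-40 - 377)) = 2*(488 + 29*(-38)/(-417))/15 = 2*(488 + 29*(-1/417)*(-38))/15 = 2*(488 + 1102/417)/15 = (2/15)*(204598/417) = 409196/6255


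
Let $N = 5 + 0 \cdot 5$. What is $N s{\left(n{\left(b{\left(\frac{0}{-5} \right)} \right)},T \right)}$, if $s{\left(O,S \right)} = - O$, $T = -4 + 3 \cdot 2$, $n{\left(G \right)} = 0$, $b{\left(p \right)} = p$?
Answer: $0$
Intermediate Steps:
$T = 2$ ($T = -4 + 6 = 2$)
$N = 5$ ($N = 5 + 0 = 5$)
$N s{\left(n{\left(b{\left(\frac{0}{-5} \right)} \right)},T \right)} = 5 \left(\left(-1\right) 0\right) = 5 \cdot 0 = 0$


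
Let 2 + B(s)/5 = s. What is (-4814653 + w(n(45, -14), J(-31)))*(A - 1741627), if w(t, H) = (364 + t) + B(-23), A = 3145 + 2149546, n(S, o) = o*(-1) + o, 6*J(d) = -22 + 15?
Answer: -1979032276496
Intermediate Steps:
J(d) = -7/6 (J(d) = (-22 + 15)/6 = (⅙)*(-7) = -7/6)
B(s) = -10 + 5*s
n(S, o) = 0 (n(S, o) = -o + o = 0)
A = 2152691
w(t, H) = 239 + t (w(t, H) = (364 + t) + (-10 + 5*(-23)) = (364 + t) + (-10 - 115) = (364 + t) - 125 = 239 + t)
(-4814653 + w(n(45, -14), J(-31)))*(A - 1741627) = (-4814653 + (239 + 0))*(2152691 - 1741627) = (-4814653 + 239)*411064 = -4814414*411064 = -1979032276496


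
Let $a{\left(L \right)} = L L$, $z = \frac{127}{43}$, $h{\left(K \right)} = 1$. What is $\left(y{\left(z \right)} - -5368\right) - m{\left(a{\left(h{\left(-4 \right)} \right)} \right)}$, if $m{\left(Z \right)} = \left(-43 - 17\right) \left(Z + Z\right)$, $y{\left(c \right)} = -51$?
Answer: $5437$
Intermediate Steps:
$z = \frac{127}{43}$ ($z = 127 \cdot \frac{1}{43} = \frac{127}{43} \approx 2.9535$)
$a{\left(L \right)} = L^{2}$
$m{\left(Z \right)} = - 120 Z$ ($m{\left(Z \right)} = - 60 \cdot 2 Z = - 120 Z$)
$\left(y{\left(z \right)} - -5368\right) - m{\left(a{\left(h{\left(-4 \right)} \right)} \right)} = \left(-51 - -5368\right) - - 120 \cdot 1^{2} = \left(-51 + 5368\right) - \left(-120\right) 1 = 5317 - -120 = 5317 + 120 = 5437$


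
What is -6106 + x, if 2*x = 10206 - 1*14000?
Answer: -8003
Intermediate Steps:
x = -1897 (x = (10206 - 1*14000)/2 = (10206 - 14000)/2 = (1/2)*(-3794) = -1897)
-6106 + x = -6106 - 1897 = -8003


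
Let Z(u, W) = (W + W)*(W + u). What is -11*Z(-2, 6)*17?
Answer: -8976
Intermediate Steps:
Z(u, W) = 2*W*(W + u) (Z(u, W) = (2*W)*(W + u) = 2*W*(W + u))
-11*Z(-2, 6)*17 = -22*6*(6 - 2)*17 = -22*6*4*17 = -11*48*17 = -528*17 = -8976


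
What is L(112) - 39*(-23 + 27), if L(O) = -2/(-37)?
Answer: -5770/37 ≈ -155.95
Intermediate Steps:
L(O) = 2/37 (L(O) = -2*(-1/37) = 2/37)
L(112) - 39*(-23 + 27) = 2/37 - 39*(-23 + 27) = 2/37 - 39*4 = 2/37 - 1*156 = 2/37 - 156 = -5770/37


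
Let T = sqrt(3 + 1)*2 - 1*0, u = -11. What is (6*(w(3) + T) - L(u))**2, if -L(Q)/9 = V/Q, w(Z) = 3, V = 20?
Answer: 79524/121 ≈ 657.22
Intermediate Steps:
L(Q) = -180/Q
T = 4 (T = sqrt(4)*2 + 0 = 2*2 + 0 = 4 + 0 = 4)
(6*(w(3) + T) - L(u))**2 = (6*(3 + 4) - (-180)/(-11))**2 = (6*7 - (-180)*(-1)/11)**2 = (42 - 1*180/11)**2 = (42 - 180/11)**2 = (282/11)**2 = 79524/121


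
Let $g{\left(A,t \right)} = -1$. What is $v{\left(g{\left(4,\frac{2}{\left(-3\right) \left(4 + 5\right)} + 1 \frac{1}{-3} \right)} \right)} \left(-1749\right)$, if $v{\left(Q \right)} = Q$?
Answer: $1749$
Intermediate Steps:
$v{\left(g{\left(4,\frac{2}{\left(-3\right) \left(4 + 5\right)} + 1 \frac{1}{-3} \right)} \right)} \left(-1749\right) = \left(-1\right) \left(-1749\right) = 1749$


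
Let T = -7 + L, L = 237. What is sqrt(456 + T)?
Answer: 7*sqrt(14) ≈ 26.192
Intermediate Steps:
T = 230 (T = -7 + 237 = 230)
sqrt(456 + T) = sqrt(456 + 230) = sqrt(686) = 7*sqrt(14)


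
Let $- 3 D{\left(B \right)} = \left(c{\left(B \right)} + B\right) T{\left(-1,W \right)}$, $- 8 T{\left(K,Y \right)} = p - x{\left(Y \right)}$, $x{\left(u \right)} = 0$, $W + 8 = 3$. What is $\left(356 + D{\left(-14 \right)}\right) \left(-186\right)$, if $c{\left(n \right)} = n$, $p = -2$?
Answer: $-66650$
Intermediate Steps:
$W = -5$ ($W = -8 + 3 = -5$)
$T{\left(K,Y \right)} = \frac{1}{4}$ ($T{\left(K,Y \right)} = - \frac{-2 - 0}{8} = - \frac{-2 + 0}{8} = \left(- \frac{1}{8}\right) \left(-2\right) = \frac{1}{4}$)
$D{\left(B \right)} = - \frac{B}{6}$ ($D{\left(B \right)} = - \frac{\left(B + B\right) \frac{1}{4}}{3} = - \frac{2 B \frac{1}{4}}{3} = - \frac{\frac{1}{2} B}{3} = - \frac{B}{6}$)
$\left(356 + D{\left(-14 \right)}\right) \left(-186\right) = \left(356 - - \frac{7}{3}\right) \left(-186\right) = \left(356 + \frac{7}{3}\right) \left(-186\right) = \frac{1075}{3} \left(-186\right) = -66650$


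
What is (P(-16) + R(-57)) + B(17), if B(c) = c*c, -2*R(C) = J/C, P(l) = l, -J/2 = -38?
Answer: 821/3 ≈ 273.67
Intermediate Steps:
J = 76 (J = -2*(-38) = 76)
R(C) = -38/C
B(c) = c**2
(P(-16) + R(-57)) + B(17) = (-16 - 38/(-57)) + 17**2 = (-16 - 38*(-1/57)) + 289 = (-16 + 2/3) + 289 = -46/3 + 289 = 821/3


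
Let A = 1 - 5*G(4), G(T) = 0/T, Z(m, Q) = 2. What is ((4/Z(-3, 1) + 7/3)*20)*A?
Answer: 260/3 ≈ 86.667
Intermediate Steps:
G(T) = 0
A = 1 (A = 1 - 5*0 = 1 + 0 = 1)
((4/Z(-3, 1) + 7/3)*20)*A = ((4/2 + 7/3)*20)*1 = ((4*(½) + 7*(⅓))*20)*1 = ((2 + 7/3)*20)*1 = ((13/3)*20)*1 = (260/3)*1 = 260/3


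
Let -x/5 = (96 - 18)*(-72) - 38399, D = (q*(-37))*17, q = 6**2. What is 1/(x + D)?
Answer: 1/197431 ≈ 5.0651e-6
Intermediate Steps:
q = 36
D = -22644 (D = (36*(-37))*17 = -1332*17 = -22644)
x = 220075 (x = -5*((96 - 18)*(-72) - 38399) = -5*(78*(-72) - 38399) = -5*(-5616 - 38399) = -5*(-44015) = 220075)
1/(x + D) = 1/(220075 - 22644) = 1/197431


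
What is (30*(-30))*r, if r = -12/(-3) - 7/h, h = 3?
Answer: -1500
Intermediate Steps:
r = 5/3 (r = -12/(-3) - 7/3 = -12*(-⅓) - 7*⅓ = 4 - 7/3 = 5/3 ≈ 1.6667)
(30*(-30))*r = (30*(-30))*(5/3) = -900*5/3 = -1500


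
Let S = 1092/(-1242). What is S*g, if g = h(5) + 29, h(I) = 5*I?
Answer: -1092/23 ≈ -47.478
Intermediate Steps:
S = -182/207 (S = 1092*(-1/1242) = -182/207 ≈ -0.87923)
g = 54 (g = 5*5 + 29 = 25 + 29 = 54)
S*g = -182/207*54 = -1092/23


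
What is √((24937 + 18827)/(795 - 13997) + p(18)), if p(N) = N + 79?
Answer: √83309335/943 ≈ 9.6791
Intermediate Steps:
p(N) = 79 + N
√((24937 + 18827)/(795 - 13997) + p(18)) = √((24937 + 18827)/(795 - 13997) + (79 + 18)) = √(43764/(-13202) + 97) = √(43764*(-1/13202) + 97) = √(-3126/943 + 97) = √(88345/943) = √83309335/943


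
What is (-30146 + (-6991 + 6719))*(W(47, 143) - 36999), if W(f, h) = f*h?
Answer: 920996204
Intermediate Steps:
(-30146 + (-6991 + 6719))*(W(47, 143) - 36999) = (-30146 + (-6991 + 6719))*(47*143 - 36999) = (-30146 - 272)*(6721 - 36999) = -30418*(-30278) = 920996204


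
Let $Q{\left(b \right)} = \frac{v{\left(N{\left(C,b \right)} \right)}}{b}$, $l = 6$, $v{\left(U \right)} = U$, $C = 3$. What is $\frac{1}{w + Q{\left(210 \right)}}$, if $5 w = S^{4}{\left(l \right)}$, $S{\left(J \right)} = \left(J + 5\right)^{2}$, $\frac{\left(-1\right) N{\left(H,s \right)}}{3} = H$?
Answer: $\frac{70}{3001024331} \approx 2.3325 \cdot 10^{-8}$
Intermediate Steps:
$N{\left(H,s \right)} = - 3 H$
$S{\left(J \right)} = \left(5 + J\right)^{2}$
$Q{\left(b \right)} = - \frac{9}{b}$ ($Q{\left(b \right)} = \frac{\left(-3\right) 3}{b} = - \frac{9}{b}$)
$w = \frac{214358881}{5}$ ($w = \frac{\left(\left(5 + 6\right)^{2}\right)^{4}}{5} = \frac{\left(11^{2}\right)^{4}}{5} = \frac{121^{4}}{5} = \frac{1}{5} \cdot 214358881 = \frac{214358881}{5} \approx 4.2872 \cdot 10^{7}$)
$\frac{1}{w + Q{\left(210 \right)}} = \frac{1}{\frac{214358881}{5} - \frac{9}{210}} = \frac{1}{\frac{214358881}{5} - \frac{3}{70}} = \frac{1}{\frac{3001024331}{70}} = \frac{70}{3001024331}$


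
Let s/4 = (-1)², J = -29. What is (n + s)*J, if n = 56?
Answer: -1740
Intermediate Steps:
s = 4 (s = 4*(-1)² = 4*1 = 4)
(n + s)*J = (56 + 4)*(-29) = 60*(-29) = -1740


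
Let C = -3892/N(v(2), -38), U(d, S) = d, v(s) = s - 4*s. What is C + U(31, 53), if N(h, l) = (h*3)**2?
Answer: 1538/81 ≈ 18.988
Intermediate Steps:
v(s) = -3*s
N(h, l) = 9*h**2 (N(h, l) = (3*h)**2 = 9*h**2)
C = -973/81 (C = -3892/(9*(-3*2)**2) = -3892/(9*(-6)**2) = -3892/(9*36) = -3892/324 = -3892*1/324 = -973/81 ≈ -12.012)
C + U(31, 53) = -973/81 + 31 = 1538/81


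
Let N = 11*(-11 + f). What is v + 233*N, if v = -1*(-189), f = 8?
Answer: -7500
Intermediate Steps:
v = 189
N = -33 (N = 11*(-11 + 8) = 11*(-3) = -33)
v + 233*N = 189 + 233*(-33) = 189 - 7689 = -7500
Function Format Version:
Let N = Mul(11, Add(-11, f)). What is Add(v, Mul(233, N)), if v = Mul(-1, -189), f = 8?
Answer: -7500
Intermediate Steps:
v = 189
N = -33 (N = Mul(11, Add(-11, 8)) = Mul(11, -3) = -33)
Add(v, Mul(233, N)) = Add(189, Mul(233, -33)) = Add(189, -7689) = -7500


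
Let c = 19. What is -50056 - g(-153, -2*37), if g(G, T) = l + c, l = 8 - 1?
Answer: -50082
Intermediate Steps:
l = 7
g(G, T) = 26 (g(G, T) = 7 + 19 = 26)
-50056 - g(-153, -2*37) = -50056 - 1*26 = -50056 - 26 = -50082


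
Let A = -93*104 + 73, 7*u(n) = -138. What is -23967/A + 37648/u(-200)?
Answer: -1263187309/662331 ≈ -1907.2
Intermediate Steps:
u(n) = -138/7 (u(n) = (⅐)*(-138) = -138/7)
A = -9599 (A = -9672 + 73 = -9599)
-23967/A + 37648/u(-200) = -23967/(-9599) + 37648/(-138/7) = -23967*(-1/9599) + 37648*(-7/138) = 23967/9599 - 131768/69 = -1263187309/662331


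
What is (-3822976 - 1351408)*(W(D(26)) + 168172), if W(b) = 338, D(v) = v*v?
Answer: -871935447840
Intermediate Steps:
D(v) = v²
(-3822976 - 1351408)*(W(D(26)) + 168172) = (-3822976 - 1351408)*(338 + 168172) = -5174384*168510 = -871935447840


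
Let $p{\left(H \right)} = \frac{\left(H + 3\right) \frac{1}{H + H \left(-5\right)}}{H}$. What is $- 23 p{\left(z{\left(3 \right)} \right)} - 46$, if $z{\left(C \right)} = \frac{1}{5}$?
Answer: $414$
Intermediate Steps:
$z{\left(C \right)} = \frac{1}{5}$
$p{\left(H \right)} = - \frac{3 + H}{4 H^{2}}$ ($p{\left(H \right)} = \frac{\left(3 + H\right) \frac{1}{H - 5 H}}{H} = \frac{\left(3 + H\right) \frac{1}{\left(-4\right) H}}{H} = \frac{\left(3 + H\right) \left(- \frac{1}{4 H}\right)}{H} = \frac{\left(- \frac{1}{4}\right) \frac{1}{H} \left(3 + H\right)}{H} = - \frac{3 + H}{4 H^{2}}$)
$- 23 p{\left(z{\left(3 \right)} \right)} - 46 = - 23 \frac{\frac{1}{(\frac{1}{5})^{2}} \left(-3 - \frac{1}{5}\right)}{4} - 46 = - 23 \cdot \frac{1}{4} \cdot 25 \left(-3 - \frac{1}{5}\right) - 46 = - 23 \cdot \frac{1}{4} \cdot 25 \left(- \frac{16}{5}\right) - 46 = \left(-23\right) \left(-20\right) - 46 = 460 - 46 = 414$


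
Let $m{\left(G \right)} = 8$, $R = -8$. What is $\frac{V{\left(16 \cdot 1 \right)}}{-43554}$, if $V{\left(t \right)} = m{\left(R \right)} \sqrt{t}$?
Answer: $- \frac{16}{21777} \approx -0.00073472$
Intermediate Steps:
$V{\left(t \right)} = 8 \sqrt{t}$
$\frac{V{\left(16 \cdot 1 \right)}}{-43554} = \frac{8 \sqrt{16 \cdot 1}}{-43554} = 8 \sqrt{16} \left(- \frac{1}{43554}\right) = 8 \cdot 4 \left(- \frac{1}{43554}\right) = 32 \left(- \frac{1}{43554}\right) = - \frac{16}{21777}$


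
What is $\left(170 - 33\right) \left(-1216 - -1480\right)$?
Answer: $36168$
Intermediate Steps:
$\left(170 - 33\right) \left(-1216 - -1480\right) = 137 \left(-1216 + 1480\right) = 137 \cdot 264 = 36168$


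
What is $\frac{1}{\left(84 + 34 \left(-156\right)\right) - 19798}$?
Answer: $- \frac{1}{25018} \approx -3.9971 \cdot 10^{-5}$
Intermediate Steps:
$\frac{1}{\left(84 + 34 \left(-156\right)\right) - 19798} = \frac{1}{\left(84 - 5304\right) - 19798} = \frac{1}{-5220 - 19798} = \frac{1}{-25018} = - \frac{1}{25018}$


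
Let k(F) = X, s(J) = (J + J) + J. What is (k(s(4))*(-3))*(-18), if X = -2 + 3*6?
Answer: 864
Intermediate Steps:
s(J) = 3*J (s(J) = 2*J + J = 3*J)
X = 16 (X = -2 + 18 = 16)
k(F) = 16
(k(s(4))*(-3))*(-18) = (16*(-3))*(-18) = -48*(-18) = 864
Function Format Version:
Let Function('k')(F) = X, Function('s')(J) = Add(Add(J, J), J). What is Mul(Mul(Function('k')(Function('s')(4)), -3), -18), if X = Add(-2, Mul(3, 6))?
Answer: 864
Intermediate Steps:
Function('s')(J) = Mul(3, J) (Function('s')(J) = Add(Mul(2, J), J) = Mul(3, J))
X = 16 (X = Add(-2, 18) = 16)
Function('k')(F) = 16
Mul(Mul(Function('k')(Function('s')(4)), -3), -18) = Mul(Mul(16, -3), -18) = Mul(-48, -18) = 864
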